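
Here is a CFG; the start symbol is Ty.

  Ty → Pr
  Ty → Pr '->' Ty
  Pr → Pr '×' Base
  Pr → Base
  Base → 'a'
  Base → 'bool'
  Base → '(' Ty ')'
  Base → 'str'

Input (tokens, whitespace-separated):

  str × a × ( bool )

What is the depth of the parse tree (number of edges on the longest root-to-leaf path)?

[Ty [Pr [Pr [Pr [Base str]] × [Base a]] × [Base ( [Ty [Pr [Base bool]]] )]]]

6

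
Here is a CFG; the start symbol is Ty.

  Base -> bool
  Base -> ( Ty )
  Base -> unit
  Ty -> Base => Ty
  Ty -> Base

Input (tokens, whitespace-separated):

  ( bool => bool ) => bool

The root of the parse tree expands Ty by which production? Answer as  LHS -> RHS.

Ty -> Base => Ty

[Ty [Base ( [Ty [Base bool] => [Ty [Base bool]]] )] => [Ty [Base bool]]]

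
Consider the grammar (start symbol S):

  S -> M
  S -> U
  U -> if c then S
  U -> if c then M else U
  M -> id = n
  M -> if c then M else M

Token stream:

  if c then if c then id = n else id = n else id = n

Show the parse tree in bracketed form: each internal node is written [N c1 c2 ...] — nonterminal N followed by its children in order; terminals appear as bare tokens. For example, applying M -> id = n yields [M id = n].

S
M
if c then M else M
if c then if c then M else M else M
if c then if c then id = n else M else M
if c then if c then id = n else id = n else M
if c then if c then id = n else id = n else id = n

[S [M if c then [M if c then [M id = n] else [M id = n]] else [M id = n]]]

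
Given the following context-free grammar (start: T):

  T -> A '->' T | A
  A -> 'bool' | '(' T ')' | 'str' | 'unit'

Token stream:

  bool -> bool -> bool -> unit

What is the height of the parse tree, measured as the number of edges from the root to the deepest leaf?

[T [A bool] -> [T [A bool] -> [T [A bool] -> [T [A unit]]]]]

5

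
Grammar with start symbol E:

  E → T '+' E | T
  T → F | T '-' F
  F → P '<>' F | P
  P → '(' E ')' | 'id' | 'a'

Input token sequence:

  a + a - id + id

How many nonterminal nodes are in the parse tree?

[E [T [F [P a]]] + [E [T [T [F [P a]]] - [F [P id]]] + [E [T [F [P id]]]]]]

15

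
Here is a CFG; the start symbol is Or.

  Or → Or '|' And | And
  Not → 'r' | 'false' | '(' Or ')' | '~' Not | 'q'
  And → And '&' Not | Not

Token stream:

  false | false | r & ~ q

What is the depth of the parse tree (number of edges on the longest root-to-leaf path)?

5

[Or [Or [Or [And [Not false]]] | [And [Not false]]] | [And [And [Not r]] & [Not ~ [Not q]]]]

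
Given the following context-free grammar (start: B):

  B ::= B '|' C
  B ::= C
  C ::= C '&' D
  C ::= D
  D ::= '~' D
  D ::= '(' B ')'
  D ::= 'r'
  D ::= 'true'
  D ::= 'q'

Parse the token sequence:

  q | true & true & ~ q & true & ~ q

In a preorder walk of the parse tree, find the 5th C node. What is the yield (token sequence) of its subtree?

true & true

[B [B [C [D q]]] | [C [C [C [C [C [D true]] & [D true]] & [D ~ [D q]]] & [D true]] & [D ~ [D q]]]]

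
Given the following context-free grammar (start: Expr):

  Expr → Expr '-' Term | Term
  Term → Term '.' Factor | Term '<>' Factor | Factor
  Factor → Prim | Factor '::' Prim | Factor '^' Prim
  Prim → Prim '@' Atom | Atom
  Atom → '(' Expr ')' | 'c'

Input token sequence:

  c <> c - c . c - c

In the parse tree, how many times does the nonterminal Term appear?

5

[Expr [Expr [Expr [Term [Term [Factor [Prim [Atom c]]]] <> [Factor [Prim [Atom c]]]]] - [Term [Term [Factor [Prim [Atom c]]]] . [Factor [Prim [Atom c]]]]] - [Term [Factor [Prim [Atom c]]]]]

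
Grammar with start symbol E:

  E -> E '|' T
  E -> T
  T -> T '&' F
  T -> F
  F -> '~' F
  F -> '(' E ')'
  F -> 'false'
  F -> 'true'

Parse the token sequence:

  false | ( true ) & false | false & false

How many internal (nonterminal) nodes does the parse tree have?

[E [E [E [T [F false]]] | [T [T [F ( [E [T [F true]]] )]] & [F false]]] | [T [T [F false]] & [F false]]]

16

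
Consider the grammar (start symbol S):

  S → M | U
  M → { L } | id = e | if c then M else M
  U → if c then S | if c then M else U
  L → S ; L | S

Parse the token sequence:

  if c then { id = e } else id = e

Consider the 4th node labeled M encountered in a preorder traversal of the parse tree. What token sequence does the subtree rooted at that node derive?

id = e

[S [M if c then [M { [L [S [M id = e]]] }] else [M id = e]]]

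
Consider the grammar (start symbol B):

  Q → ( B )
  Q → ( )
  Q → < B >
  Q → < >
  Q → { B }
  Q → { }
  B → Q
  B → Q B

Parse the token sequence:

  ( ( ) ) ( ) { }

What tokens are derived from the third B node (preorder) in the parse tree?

( ) { }

[B [Q ( [B [Q ( )]] )] [B [Q ( )] [B [Q { }]]]]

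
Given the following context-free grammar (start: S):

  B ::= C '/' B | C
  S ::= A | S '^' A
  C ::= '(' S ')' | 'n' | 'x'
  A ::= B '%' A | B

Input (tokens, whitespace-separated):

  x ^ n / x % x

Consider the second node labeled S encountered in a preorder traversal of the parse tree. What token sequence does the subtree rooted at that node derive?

[S [S [A [B [C x]]]] ^ [A [B [C n] / [B [C x]]] % [A [B [C x]]]]]

x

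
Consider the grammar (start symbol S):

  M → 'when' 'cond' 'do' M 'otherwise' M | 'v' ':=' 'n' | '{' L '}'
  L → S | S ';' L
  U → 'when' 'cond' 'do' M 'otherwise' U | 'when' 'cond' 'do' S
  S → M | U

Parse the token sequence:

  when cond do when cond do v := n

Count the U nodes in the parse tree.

2

[S [U when cond do [S [U when cond do [S [M v := n]]]]]]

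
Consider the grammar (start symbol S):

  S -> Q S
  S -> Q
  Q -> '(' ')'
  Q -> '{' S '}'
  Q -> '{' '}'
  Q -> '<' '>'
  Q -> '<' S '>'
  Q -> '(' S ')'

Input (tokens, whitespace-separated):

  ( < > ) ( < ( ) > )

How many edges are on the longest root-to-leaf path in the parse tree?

[S [Q ( [S [Q < >]] )] [S [Q ( [S [Q < [S [Q ( )]] >]] )]]]

7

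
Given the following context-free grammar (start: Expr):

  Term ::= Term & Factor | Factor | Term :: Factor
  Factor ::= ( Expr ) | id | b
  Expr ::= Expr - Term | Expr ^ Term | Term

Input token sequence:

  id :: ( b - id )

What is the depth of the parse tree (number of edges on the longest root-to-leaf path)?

[Expr [Term [Term [Factor id]] :: [Factor ( [Expr [Expr [Term [Factor b]]] - [Term [Factor id]]] )]]]

7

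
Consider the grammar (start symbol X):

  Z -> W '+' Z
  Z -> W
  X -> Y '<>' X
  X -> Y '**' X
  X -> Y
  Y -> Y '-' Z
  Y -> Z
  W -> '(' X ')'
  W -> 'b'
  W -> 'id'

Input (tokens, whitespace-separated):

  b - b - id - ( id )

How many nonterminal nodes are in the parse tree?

[X [Y [Y [Y [Y [Z [W b]]] - [Z [W b]]] - [Z [W id]]] - [Z [W ( [X [Y [Z [W id]]]] )]]]]

17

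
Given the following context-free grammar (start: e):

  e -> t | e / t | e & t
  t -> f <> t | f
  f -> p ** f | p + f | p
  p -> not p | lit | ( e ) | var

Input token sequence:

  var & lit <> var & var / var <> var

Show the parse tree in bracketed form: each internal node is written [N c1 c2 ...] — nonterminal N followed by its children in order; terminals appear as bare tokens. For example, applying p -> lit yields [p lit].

[e [e [e [e [t [f [p var]]]] & [t [f [p lit]] <> [t [f [p var]]]]] & [t [f [p var]]]] / [t [f [p var]] <> [t [f [p var]]]]]

e
e / t
e & t / t
e & t & t / t
t & t & t / t
f & t & t / t
p & t & t / t
var & t & t / t
var & f <> t & t / t
var & p <> t & t / t
var & lit <> t & t / t
var & lit <> f & t / t
var & lit <> p & t / t
var & lit <> var & t / t
var & lit <> var & f / t
var & lit <> var & p / t
var & lit <> var & var / t
var & lit <> var & var / f <> t
var & lit <> var & var / p <> t
var & lit <> var & var / var <> t
var & lit <> var & var / var <> f
var & lit <> var & var / var <> p
var & lit <> var & var / var <> var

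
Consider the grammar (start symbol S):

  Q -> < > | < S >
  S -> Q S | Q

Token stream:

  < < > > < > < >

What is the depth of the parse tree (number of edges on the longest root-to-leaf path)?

[S [Q < [S [Q < >]] >] [S [Q < >] [S [Q < >]]]]

4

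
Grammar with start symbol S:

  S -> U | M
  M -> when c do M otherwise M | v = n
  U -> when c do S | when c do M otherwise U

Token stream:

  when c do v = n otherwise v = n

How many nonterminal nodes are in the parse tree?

4

[S [M when c do [M v = n] otherwise [M v = n]]]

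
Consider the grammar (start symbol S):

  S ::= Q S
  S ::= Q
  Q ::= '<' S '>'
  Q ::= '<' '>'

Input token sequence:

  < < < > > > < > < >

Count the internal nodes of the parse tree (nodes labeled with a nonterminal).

[S [Q < [S [Q < [S [Q < >]] >]] >] [S [Q < >] [S [Q < >]]]]

10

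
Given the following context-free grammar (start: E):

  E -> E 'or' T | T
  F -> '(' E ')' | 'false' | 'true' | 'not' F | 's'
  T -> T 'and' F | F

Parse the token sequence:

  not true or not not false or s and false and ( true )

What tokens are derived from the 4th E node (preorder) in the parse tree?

[E [E [E [T [F not [F true]]]] or [T [F not [F not [F false]]]]] or [T [T [T [F s]] and [F false]] and [F ( [E [T [F true]]] )]]]

true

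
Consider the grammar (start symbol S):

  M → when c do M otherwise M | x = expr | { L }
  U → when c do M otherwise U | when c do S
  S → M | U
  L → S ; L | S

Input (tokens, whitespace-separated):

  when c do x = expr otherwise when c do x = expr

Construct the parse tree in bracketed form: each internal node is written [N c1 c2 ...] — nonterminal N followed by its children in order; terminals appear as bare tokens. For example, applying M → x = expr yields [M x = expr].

[S [U when c do [M x = expr] otherwise [U when c do [S [M x = expr]]]]]

S
U
when c do M otherwise U
when c do x = expr otherwise U
when c do x = expr otherwise when c do S
when c do x = expr otherwise when c do M
when c do x = expr otherwise when c do x = expr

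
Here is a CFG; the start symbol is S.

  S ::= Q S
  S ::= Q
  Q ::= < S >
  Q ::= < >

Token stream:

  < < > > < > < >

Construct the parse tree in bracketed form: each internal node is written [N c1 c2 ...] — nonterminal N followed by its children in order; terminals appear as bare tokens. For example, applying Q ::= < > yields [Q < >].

[S [Q < [S [Q < >]] >] [S [Q < >] [S [Q < >]]]]

S
Q S
< S > S
< Q > S
< < > > S
< < > > Q S
< < > > < > S
< < > > < > Q
< < > > < > < >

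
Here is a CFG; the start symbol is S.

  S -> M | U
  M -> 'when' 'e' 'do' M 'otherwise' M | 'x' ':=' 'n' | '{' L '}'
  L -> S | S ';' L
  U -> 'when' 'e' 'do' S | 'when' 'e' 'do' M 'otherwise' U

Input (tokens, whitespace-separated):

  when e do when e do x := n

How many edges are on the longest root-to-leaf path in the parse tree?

[S [U when e do [S [U when e do [S [M x := n]]]]]]

6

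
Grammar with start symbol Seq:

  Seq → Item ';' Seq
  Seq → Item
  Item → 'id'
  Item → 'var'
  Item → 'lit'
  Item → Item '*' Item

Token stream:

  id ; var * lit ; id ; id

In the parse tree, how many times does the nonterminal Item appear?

[Seq [Item id] ; [Seq [Item [Item var] * [Item lit]] ; [Seq [Item id] ; [Seq [Item id]]]]]

6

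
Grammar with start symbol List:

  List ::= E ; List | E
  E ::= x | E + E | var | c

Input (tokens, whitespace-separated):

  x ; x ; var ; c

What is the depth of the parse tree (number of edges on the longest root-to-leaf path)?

5

[List [E x] ; [List [E x] ; [List [E var] ; [List [E c]]]]]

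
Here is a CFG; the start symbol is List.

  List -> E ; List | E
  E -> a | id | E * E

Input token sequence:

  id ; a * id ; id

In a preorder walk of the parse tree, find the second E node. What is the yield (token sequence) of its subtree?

[List [E id] ; [List [E [E a] * [E id]] ; [List [E id]]]]

a * id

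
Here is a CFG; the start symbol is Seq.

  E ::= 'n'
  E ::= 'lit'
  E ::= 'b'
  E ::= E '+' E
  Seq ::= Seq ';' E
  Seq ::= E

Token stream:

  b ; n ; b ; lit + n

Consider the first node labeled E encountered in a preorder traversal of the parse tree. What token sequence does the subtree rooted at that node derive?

b

[Seq [Seq [Seq [Seq [E b]] ; [E n]] ; [E b]] ; [E [E lit] + [E n]]]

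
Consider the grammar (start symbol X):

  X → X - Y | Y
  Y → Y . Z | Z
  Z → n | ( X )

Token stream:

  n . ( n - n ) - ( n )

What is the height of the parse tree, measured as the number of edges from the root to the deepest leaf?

[X [X [Y [Y [Z n]] . [Z ( [X [X [Y [Z n]]] - [Y [Z n]]] )]]] - [Y [Z ( [X [Y [Z n]]] )]]]

8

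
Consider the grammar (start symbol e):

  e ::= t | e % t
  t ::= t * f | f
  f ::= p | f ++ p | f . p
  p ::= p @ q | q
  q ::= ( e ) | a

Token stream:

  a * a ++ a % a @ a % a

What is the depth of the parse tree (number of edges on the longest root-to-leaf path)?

8

[e [e [e [t [t [f [p [q a]]]] * [f [f [p [q a]]] ++ [p [q a]]]]] % [t [f [p [p [q a]] @ [q a]]]]] % [t [f [p [q a]]]]]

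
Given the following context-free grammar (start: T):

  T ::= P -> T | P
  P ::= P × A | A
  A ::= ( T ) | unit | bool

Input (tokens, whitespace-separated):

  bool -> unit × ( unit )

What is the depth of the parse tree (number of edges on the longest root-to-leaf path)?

7

[T [P [A bool]] -> [T [P [P [A unit]] × [A ( [T [P [A unit]]] )]]]]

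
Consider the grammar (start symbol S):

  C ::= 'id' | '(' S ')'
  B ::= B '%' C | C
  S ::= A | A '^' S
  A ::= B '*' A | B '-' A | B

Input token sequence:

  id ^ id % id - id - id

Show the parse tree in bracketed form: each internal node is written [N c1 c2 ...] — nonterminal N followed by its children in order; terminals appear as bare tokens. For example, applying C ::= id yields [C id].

S
A ^ S
B ^ S
C ^ S
id ^ S
id ^ A
id ^ B - A
id ^ B % C - A
id ^ C % C - A
id ^ id % C - A
id ^ id % id - A
id ^ id % id - B - A
id ^ id % id - C - A
id ^ id % id - id - A
id ^ id % id - id - B
id ^ id % id - id - C
id ^ id % id - id - id

[S [A [B [C id]]] ^ [S [A [B [B [C id]] % [C id]] - [A [B [C id]] - [A [B [C id]]]]]]]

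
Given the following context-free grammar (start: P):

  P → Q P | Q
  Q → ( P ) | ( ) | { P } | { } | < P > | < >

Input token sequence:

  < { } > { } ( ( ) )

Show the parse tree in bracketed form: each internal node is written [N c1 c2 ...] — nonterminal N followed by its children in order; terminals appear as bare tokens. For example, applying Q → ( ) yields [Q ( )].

[P [Q < [P [Q { }]] >] [P [Q { }] [P [Q ( [P [Q ( )]] )]]]]

P
Q P
< P > P
< Q > P
< { } > P
< { } > Q P
< { } > { } P
< { } > { } Q
< { } > { } ( P )
< { } > { } ( Q )
< { } > { } ( ( ) )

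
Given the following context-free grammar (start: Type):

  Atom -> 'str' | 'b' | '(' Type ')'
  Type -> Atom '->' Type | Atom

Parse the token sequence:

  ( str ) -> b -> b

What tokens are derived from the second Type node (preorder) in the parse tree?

str

[Type [Atom ( [Type [Atom str]] )] -> [Type [Atom b] -> [Type [Atom b]]]]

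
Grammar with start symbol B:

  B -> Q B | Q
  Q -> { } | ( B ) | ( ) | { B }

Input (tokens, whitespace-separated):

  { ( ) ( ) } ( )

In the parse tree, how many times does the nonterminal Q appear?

4

[B [Q { [B [Q ( )] [B [Q ( )]]] }] [B [Q ( )]]]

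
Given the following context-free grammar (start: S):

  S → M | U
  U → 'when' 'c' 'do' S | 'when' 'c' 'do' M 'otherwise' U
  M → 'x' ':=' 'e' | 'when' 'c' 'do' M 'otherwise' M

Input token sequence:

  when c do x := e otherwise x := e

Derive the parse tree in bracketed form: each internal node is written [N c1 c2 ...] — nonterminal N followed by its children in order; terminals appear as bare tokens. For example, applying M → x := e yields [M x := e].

[S [M when c do [M x := e] otherwise [M x := e]]]

S
M
when c do M otherwise M
when c do x := e otherwise M
when c do x := e otherwise x := e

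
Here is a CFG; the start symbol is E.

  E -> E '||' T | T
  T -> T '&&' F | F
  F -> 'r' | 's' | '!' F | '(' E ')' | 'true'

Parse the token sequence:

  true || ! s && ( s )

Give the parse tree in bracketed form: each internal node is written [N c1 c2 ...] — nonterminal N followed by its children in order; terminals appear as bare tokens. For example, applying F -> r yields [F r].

E
E || T
T || T
F || T
true || T
true || T && F
true || F && F
true || ! F && F
true || ! s && F
true || ! s && ( E )
true || ! s && ( T )
true || ! s && ( F )
true || ! s && ( s )

[E [E [T [F true]]] || [T [T [F ! [F s]]] && [F ( [E [T [F s]]] )]]]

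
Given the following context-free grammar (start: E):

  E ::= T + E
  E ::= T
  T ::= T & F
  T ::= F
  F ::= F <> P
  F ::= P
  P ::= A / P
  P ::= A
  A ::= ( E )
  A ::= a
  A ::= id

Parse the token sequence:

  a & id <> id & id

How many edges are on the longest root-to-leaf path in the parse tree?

7

[E [T [T [T [F [P [A a]]]] & [F [F [P [A id]]] <> [P [A id]]]] & [F [P [A id]]]]]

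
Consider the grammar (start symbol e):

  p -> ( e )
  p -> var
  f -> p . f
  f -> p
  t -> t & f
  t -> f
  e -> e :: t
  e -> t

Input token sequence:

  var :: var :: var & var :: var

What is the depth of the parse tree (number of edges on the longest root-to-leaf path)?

7

[e [e [e [e [t [f [p var]]]] :: [t [f [p var]]]] :: [t [t [f [p var]]] & [f [p var]]]] :: [t [f [p var]]]]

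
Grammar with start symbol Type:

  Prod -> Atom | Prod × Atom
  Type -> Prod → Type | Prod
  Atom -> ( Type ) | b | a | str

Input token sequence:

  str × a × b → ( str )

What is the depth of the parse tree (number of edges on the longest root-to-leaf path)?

[Type [Prod [Prod [Prod [Atom str]] × [Atom a]] × [Atom b]] → [Type [Prod [Atom ( [Type [Prod [Atom str]]] )]]]]

7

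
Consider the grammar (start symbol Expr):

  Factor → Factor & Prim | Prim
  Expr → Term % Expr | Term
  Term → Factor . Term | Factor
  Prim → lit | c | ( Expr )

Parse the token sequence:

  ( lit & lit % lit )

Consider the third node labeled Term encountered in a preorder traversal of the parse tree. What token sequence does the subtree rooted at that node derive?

[Expr [Term [Factor [Prim ( [Expr [Term [Factor [Factor [Prim lit]] & [Prim lit]]] % [Expr [Term [Factor [Prim lit]]]]] )]]]]

lit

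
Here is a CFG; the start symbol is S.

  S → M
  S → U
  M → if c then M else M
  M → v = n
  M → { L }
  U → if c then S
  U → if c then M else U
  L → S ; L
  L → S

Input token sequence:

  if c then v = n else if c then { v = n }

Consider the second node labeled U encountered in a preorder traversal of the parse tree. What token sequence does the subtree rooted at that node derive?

if c then { v = n }

[S [U if c then [M v = n] else [U if c then [S [M { [L [S [M v = n]]] }]]]]]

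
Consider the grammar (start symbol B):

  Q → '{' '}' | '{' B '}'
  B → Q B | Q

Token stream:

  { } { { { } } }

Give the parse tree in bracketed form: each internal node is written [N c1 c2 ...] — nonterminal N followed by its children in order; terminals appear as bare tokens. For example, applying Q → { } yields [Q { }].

[B [Q { }] [B [Q { [B [Q { [B [Q { }]] }]] }]]]

B
Q B
{ } B
{ } Q
{ } { B }
{ } { Q }
{ } { { B } }
{ } { { Q } }
{ } { { { } } }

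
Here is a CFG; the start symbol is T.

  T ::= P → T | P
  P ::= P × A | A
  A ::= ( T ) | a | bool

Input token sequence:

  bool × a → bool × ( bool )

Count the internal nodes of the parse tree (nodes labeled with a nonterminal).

13

[T [P [P [A bool]] × [A a]] → [T [P [P [A bool]] × [A ( [T [P [A bool]]] )]]]]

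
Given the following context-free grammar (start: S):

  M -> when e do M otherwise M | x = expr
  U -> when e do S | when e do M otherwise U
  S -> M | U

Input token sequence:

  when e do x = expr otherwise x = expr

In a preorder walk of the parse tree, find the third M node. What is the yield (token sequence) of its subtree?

[S [M when e do [M x = expr] otherwise [M x = expr]]]

x = expr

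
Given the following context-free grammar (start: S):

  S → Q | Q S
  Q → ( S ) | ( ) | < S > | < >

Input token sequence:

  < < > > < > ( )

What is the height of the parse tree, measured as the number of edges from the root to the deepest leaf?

4

[S [Q < [S [Q < >]] >] [S [Q < >] [S [Q ( )]]]]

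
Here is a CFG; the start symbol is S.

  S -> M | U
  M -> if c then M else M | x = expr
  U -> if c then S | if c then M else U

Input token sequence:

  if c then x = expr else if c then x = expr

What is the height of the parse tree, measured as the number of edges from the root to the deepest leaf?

5

[S [U if c then [M x = expr] else [U if c then [S [M x = expr]]]]]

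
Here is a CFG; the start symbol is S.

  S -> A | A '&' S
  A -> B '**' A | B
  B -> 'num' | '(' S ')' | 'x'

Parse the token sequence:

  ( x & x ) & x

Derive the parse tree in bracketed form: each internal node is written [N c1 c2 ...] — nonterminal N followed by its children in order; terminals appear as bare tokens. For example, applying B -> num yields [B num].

[S [A [B ( [S [A [B x]] & [S [A [B x]]]] )]] & [S [A [B x]]]]

S
A & S
B & S
( S ) & S
( A & S ) & S
( B & S ) & S
( x & S ) & S
( x & A ) & S
( x & B ) & S
( x & x ) & S
( x & x ) & A
( x & x ) & B
( x & x ) & x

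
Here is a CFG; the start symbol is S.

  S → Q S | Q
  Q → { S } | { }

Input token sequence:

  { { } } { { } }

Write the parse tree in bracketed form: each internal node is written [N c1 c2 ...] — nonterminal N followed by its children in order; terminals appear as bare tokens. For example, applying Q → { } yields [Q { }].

S
Q S
{ S } S
{ Q } S
{ { } } S
{ { } } Q
{ { } } { S }
{ { } } { Q }
{ { } } { { } }

[S [Q { [S [Q { }]] }] [S [Q { [S [Q { }]] }]]]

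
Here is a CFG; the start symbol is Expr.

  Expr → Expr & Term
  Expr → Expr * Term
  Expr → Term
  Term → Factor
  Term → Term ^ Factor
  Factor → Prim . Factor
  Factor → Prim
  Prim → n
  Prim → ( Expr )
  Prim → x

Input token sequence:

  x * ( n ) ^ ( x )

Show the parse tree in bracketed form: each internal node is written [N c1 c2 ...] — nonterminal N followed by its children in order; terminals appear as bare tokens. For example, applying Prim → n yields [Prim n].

Expr
Expr * Term
Term * Term
Factor * Term
Prim * Term
x * Term
x * Term ^ Factor
x * Factor ^ Factor
x * Prim ^ Factor
x * ( Expr ) ^ Factor
x * ( Term ) ^ Factor
x * ( Factor ) ^ Factor
x * ( Prim ) ^ Factor
x * ( n ) ^ Factor
x * ( n ) ^ Prim
x * ( n ) ^ ( Expr )
x * ( n ) ^ ( Term )
x * ( n ) ^ ( Factor )
x * ( n ) ^ ( Prim )
x * ( n ) ^ ( x )

[Expr [Expr [Term [Factor [Prim x]]]] * [Term [Term [Factor [Prim ( [Expr [Term [Factor [Prim n]]]] )]]] ^ [Factor [Prim ( [Expr [Term [Factor [Prim x]]]] )]]]]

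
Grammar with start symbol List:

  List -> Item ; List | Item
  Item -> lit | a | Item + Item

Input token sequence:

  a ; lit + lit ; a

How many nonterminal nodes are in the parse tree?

[List [Item a] ; [List [Item [Item lit] + [Item lit]] ; [List [Item a]]]]

8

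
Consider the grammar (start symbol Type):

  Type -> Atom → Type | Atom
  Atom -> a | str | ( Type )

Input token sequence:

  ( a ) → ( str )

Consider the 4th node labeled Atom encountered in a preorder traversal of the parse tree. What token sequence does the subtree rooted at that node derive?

[Type [Atom ( [Type [Atom a]] )] → [Type [Atom ( [Type [Atom str]] )]]]

str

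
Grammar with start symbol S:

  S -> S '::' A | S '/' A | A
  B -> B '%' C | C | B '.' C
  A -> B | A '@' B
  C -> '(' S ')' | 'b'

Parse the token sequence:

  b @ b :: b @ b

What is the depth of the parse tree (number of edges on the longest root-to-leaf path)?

[S [S [A [A [B [C b]]] @ [B [C b]]]] :: [A [A [B [C b]]] @ [B [C b]]]]

6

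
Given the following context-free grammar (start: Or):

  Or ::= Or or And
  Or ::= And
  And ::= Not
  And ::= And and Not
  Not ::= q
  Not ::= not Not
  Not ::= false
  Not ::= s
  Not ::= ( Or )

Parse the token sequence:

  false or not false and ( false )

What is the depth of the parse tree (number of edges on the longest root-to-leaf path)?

[Or [Or [And [Not false]]] or [And [And [Not not [Not false]]] and [Not ( [Or [And [Not false]]] )]]]

6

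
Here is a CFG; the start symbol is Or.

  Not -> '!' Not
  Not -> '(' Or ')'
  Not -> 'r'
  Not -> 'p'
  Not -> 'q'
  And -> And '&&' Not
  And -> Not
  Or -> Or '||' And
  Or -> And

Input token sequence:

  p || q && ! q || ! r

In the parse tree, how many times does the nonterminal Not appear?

[Or [Or [Or [And [Not p]]] || [And [And [Not q]] && [Not ! [Not q]]]] || [And [Not ! [Not r]]]]

6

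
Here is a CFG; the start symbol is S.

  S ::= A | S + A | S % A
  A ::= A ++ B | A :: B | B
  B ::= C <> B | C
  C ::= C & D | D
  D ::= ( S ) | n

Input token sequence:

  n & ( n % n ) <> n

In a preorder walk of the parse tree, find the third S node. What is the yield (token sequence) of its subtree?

n

[S [A [B [C [C [D n]] & [D ( [S [S [A [B [C [D n]]]]] % [A [B [C [D n]]]]] )]] <> [B [C [D n]]]]]]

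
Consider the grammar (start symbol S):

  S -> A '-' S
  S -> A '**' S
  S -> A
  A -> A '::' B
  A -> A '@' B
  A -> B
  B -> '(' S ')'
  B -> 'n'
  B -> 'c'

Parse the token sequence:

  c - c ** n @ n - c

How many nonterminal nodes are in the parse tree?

14

[S [A [B c]] - [S [A [B c]] ** [S [A [A [B n]] @ [B n]] - [S [A [B c]]]]]]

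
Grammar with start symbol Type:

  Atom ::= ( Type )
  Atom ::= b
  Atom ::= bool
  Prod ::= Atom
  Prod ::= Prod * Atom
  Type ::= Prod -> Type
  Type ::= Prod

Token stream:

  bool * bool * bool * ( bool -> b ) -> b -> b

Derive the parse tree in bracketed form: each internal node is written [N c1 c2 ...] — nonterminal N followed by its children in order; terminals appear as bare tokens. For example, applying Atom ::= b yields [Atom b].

[Type [Prod [Prod [Prod [Prod [Atom bool]] * [Atom bool]] * [Atom bool]] * [Atom ( [Type [Prod [Atom bool]] -> [Type [Prod [Atom b]]]] )]] -> [Type [Prod [Atom b]] -> [Type [Prod [Atom b]]]]]

Type
Prod -> Type
Prod * Atom -> Type
Prod * Atom * Atom -> Type
Prod * Atom * Atom * Atom -> Type
Atom * Atom * Atom * Atom -> Type
bool * Atom * Atom * Atom -> Type
bool * bool * Atom * Atom -> Type
bool * bool * bool * Atom -> Type
bool * bool * bool * ( Type ) -> Type
bool * bool * bool * ( Prod -> Type ) -> Type
bool * bool * bool * ( Atom -> Type ) -> Type
bool * bool * bool * ( bool -> Type ) -> Type
bool * bool * bool * ( bool -> Prod ) -> Type
bool * bool * bool * ( bool -> Atom ) -> Type
bool * bool * bool * ( bool -> b ) -> Type
bool * bool * bool * ( bool -> b ) -> Prod -> Type
bool * bool * bool * ( bool -> b ) -> Atom -> Type
bool * bool * bool * ( bool -> b ) -> b -> Type
bool * bool * bool * ( bool -> b ) -> b -> Prod
bool * bool * bool * ( bool -> b ) -> b -> Atom
bool * bool * bool * ( bool -> b ) -> b -> b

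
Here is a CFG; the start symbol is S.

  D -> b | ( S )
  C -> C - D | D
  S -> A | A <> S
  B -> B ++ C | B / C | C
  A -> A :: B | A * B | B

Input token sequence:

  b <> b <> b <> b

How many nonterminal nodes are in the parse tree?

20

[S [A [B [C [D b]]]] <> [S [A [B [C [D b]]]] <> [S [A [B [C [D b]]]] <> [S [A [B [C [D b]]]]]]]]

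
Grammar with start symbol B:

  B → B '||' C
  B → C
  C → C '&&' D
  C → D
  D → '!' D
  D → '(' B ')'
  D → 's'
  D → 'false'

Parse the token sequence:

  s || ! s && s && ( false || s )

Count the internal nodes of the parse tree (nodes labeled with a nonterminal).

17

[B [B [C [D s]]] || [C [C [C [D ! [D s]]] && [D s]] && [D ( [B [B [C [D false]]] || [C [D s]]] )]]]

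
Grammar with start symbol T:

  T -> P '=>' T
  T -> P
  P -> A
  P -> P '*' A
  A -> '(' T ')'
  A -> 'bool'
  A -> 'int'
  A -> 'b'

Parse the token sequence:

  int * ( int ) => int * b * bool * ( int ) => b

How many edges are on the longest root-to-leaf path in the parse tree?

7

[T [P [P [A int]] * [A ( [T [P [A int]]] )]] => [T [P [P [P [P [A int]] * [A b]] * [A bool]] * [A ( [T [P [A int]]] )]] => [T [P [A b]]]]]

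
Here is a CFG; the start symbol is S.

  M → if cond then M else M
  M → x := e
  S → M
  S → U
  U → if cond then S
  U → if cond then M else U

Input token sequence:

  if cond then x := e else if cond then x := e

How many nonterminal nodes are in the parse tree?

[S [U if cond then [M x := e] else [U if cond then [S [M x := e]]]]]

6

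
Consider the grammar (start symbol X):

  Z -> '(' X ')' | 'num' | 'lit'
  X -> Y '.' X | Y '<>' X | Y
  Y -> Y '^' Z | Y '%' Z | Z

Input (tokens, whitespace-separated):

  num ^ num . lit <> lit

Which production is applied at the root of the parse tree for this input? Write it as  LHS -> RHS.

X -> Y '.' X

[X [Y [Y [Z num]] ^ [Z num]] . [X [Y [Z lit]] <> [X [Y [Z lit]]]]]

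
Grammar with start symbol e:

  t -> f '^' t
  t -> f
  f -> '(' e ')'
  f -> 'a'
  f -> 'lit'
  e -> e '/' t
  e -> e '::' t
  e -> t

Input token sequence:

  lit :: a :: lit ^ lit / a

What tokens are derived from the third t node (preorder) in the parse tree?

[e [e [e [e [t [f lit]]] :: [t [f a]]] :: [t [f lit] ^ [t [f lit]]]] / [t [f a]]]

lit ^ lit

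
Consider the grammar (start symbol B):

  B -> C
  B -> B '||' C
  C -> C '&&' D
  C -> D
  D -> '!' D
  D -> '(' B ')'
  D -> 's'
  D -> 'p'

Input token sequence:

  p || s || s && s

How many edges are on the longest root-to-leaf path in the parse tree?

5

[B [B [B [C [D p]]] || [C [D s]]] || [C [C [D s]] && [D s]]]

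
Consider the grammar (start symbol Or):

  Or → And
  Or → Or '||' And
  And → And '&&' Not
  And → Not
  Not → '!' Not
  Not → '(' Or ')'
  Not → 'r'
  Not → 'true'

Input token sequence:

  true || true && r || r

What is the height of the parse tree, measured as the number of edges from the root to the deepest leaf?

5

[Or [Or [Or [And [Not true]]] || [And [And [Not true]] && [Not r]]] || [And [Not r]]]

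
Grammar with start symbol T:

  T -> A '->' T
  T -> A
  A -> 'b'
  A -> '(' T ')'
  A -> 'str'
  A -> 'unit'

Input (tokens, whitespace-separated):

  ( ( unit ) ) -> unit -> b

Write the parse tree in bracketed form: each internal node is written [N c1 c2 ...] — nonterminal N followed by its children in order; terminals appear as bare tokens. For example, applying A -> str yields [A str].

[T [A ( [T [A ( [T [A unit]] )]] )] -> [T [A unit] -> [T [A b]]]]

T
A -> T
( T ) -> T
( A ) -> T
( ( T ) ) -> T
( ( A ) ) -> T
( ( unit ) ) -> T
( ( unit ) ) -> A -> T
( ( unit ) ) -> unit -> T
( ( unit ) ) -> unit -> A
( ( unit ) ) -> unit -> b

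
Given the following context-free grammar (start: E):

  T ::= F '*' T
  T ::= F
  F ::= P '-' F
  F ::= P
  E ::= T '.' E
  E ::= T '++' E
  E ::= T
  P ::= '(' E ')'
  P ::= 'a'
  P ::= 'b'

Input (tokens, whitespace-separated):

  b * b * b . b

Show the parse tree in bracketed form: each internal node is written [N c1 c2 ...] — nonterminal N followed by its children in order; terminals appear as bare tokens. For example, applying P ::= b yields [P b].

E
T . E
F * T . E
P * T . E
b * T . E
b * F * T . E
b * P * T . E
b * b * T . E
b * b * F . E
b * b * P . E
b * b * b . E
b * b * b . T
b * b * b . F
b * b * b . P
b * b * b . b

[E [T [F [P b]] * [T [F [P b]] * [T [F [P b]]]]] . [E [T [F [P b]]]]]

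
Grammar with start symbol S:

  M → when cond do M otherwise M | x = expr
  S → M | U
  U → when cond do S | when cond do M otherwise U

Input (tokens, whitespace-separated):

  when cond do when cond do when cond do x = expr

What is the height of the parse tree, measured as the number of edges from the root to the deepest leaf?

8

[S [U when cond do [S [U when cond do [S [U when cond do [S [M x = expr]]]]]]]]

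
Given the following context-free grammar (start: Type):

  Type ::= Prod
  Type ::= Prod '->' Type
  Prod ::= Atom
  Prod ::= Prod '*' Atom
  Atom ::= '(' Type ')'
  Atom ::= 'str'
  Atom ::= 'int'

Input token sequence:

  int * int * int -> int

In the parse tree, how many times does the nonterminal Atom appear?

[Type [Prod [Prod [Prod [Atom int]] * [Atom int]] * [Atom int]] -> [Type [Prod [Atom int]]]]

4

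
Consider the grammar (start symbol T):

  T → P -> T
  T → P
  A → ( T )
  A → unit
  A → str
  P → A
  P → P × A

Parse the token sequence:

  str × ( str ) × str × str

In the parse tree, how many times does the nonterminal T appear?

[T [P [P [P [P [A str]] × [A ( [T [P [A str]]] )]] × [A str]] × [A str]]]

2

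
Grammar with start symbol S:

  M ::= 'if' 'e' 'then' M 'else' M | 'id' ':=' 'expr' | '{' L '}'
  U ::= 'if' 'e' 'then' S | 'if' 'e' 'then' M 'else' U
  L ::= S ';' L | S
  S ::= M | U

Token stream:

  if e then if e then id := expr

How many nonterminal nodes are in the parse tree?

6

[S [U if e then [S [U if e then [S [M id := expr]]]]]]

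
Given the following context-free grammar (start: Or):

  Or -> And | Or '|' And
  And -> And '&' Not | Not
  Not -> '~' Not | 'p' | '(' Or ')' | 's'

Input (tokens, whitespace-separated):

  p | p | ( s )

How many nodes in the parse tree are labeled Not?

[Or [Or [Or [And [Not p]]] | [And [Not p]]] | [And [Not ( [Or [And [Not s]]] )]]]

4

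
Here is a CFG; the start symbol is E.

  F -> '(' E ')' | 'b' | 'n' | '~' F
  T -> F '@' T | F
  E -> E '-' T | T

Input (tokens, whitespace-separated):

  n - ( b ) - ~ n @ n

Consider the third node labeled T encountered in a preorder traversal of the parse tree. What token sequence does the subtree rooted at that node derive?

[E [E [E [T [F n]]] - [T [F ( [E [T [F b]]] )]]] - [T [F ~ [F n]] @ [T [F n]]]]

b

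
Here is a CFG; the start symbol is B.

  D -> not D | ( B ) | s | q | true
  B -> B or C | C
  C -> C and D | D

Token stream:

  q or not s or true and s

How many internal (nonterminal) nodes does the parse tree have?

[B [B [B [C [D q]]] or [C [D not [D s]]]] or [C [C [D true]] and [D s]]]

12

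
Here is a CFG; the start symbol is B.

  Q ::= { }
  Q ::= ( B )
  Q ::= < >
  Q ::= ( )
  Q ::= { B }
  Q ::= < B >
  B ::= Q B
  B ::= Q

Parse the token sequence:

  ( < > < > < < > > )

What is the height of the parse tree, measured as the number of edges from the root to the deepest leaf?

8

[B [Q ( [B [Q < >] [B [Q < >] [B [Q < [B [Q < >]] >]]]] )]]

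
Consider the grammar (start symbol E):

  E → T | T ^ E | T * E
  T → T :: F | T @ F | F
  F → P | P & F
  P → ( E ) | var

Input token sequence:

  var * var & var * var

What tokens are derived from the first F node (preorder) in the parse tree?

var

[E [T [F [P var]]] * [E [T [F [P var] & [F [P var]]]] * [E [T [F [P var]]]]]]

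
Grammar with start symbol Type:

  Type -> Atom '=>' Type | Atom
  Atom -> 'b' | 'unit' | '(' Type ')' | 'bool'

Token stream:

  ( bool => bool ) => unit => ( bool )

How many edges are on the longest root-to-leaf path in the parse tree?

6

[Type [Atom ( [Type [Atom bool] => [Type [Atom bool]]] )] => [Type [Atom unit] => [Type [Atom ( [Type [Atom bool]] )]]]]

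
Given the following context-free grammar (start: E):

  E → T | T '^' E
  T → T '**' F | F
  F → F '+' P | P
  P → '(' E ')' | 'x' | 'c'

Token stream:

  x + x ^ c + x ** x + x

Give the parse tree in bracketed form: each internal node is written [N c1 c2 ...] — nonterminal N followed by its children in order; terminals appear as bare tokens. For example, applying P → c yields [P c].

E
T ^ E
F ^ E
F + P ^ E
P + P ^ E
x + P ^ E
x + x ^ E
x + x ^ T
x + x ^ T ** F
x + x ^ F ** F
x + x ^ F + P ** F
x + x ^ P + P ** F
x + x ^ c + P ** F
x + x ^ c + x ** F
x + x ^ c + x ** F + P
x + x ^ c + x ** P + P
x + x ^ c + x ** x + P
x + x ^ c + x ** x + x

[E [T [F [F [P x]] + [P x]]] ^ [E [T [T [F [F [P c]] + [P x]]] ** [F [F [P x]] + [P x]]]]]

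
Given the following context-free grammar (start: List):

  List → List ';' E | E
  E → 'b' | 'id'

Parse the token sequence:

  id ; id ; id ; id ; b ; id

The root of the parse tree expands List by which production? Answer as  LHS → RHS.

[List [List [List [List [List [List [E id]] ; [E id]] ; [E id]] ; [E id]] ; [E b]] ; [E id]]

List → List ';' E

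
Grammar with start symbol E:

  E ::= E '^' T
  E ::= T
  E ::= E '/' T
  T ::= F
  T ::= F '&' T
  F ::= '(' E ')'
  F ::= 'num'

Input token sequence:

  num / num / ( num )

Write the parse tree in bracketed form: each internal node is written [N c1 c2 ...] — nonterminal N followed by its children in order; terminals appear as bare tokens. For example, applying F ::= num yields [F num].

[E [E [E [T [F num]]] / [T [F num]]] / [T [F ( [E [T [F num]]] )]]]

E
E / T
E / T / T
T / T / T
F / T / T
num / T / T
num / F / T
num / num / T
num / num / F
num / num / ( E )
num / num / ( T )
num / num / ( F )
num / num / ( num )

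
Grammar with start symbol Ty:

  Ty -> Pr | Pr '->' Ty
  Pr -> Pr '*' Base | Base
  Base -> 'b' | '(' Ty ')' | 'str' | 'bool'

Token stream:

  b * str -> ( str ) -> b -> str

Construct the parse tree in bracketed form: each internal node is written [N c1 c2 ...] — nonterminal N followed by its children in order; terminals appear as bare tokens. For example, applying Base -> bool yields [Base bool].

[Ty [Pr [Pr [Base b]] * [Base str]] -> [Ty [Pr [Base ( [Ty [Pr [Base str]]] )]] -> [Ty [Pr [Base b]] -> [Ty [Pr [Base str]]]]]]

Ty
Pr -> Ty
Pr * Base -> Ty
Base * Base -> Ty
b * Base -> Ty
b * str -> Ty
b * str -> Pr -> Ty
b * str -> Base -> Ty
b * str -> ( Ty ) -> Ty
b * str -> ( Pr ) -> Ty
b * str -> ( Base ) -> Ty
b * str -> ( str ) -> Ty
b * str -> ( str ) -> Pr -> Ty
b * str -> ( str ) -> Base -> Ty
b * str -> ( str ) -> b -> Ty
b * str -> ( str ) -> b -> Pr
b * str -> ( str ) -> b -> Base
b * str -> ( str ) -> b -> str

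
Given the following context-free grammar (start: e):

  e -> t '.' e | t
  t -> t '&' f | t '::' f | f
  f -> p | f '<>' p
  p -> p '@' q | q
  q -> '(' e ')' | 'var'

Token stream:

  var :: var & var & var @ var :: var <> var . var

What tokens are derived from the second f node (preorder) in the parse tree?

var

[e [t [t [t [t [t [f [p [q var]]]] :: [f [p [q var]]]] & [f [p [q var]]]] & [f [p [p [q var]] @ [q var]]]] :: [f [f [p [q var]]] <> [p [q var]]]] . [e [t [f [p [q var]]]]]]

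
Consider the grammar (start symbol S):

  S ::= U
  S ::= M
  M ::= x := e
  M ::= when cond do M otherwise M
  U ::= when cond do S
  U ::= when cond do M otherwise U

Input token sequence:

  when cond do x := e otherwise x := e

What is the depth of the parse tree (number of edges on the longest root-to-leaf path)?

3

[S [M when cond do [M x := e] otherwise [M x := e]]]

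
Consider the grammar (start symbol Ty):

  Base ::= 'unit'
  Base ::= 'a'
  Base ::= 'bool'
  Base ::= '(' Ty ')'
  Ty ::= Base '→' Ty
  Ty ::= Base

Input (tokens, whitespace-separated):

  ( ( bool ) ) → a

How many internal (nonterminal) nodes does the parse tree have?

8

[Ty [Base ( [Ty [Base ( [Ty [Base bool]] )]] )] → [Ty [Base a]]]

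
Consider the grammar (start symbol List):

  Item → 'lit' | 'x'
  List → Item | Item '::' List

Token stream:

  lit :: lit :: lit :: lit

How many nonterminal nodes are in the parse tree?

8

[List [Item lit] :: [List [Item lit] :: [List [Item lit] :: [List [Item lit]]]]]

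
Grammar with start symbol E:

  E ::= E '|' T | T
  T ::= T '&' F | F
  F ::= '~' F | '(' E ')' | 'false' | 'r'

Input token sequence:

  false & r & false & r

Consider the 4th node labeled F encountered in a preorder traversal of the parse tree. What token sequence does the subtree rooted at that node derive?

[E [T [T [T [T [F false]] & [F r]] & [F false]] & [F r]]]

r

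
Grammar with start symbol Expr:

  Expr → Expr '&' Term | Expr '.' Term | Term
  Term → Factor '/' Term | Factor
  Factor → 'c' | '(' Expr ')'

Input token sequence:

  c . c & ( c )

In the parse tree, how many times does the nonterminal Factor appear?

[Expr [Expr [Expr [Term [Factor c]]] . [Term [Factor c]]] & [Term [Factor ( [Expr [Term [Factor c]]] )]]]

4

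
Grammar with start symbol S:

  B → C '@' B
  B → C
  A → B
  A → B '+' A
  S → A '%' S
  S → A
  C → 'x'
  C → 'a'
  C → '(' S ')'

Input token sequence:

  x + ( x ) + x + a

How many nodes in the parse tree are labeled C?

[S [A [B [C x]] + [A [B [C ( [S [A [B [C x]]]] )]] + [A [B [C x]] + [A [B [C a]]]]]]]

5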